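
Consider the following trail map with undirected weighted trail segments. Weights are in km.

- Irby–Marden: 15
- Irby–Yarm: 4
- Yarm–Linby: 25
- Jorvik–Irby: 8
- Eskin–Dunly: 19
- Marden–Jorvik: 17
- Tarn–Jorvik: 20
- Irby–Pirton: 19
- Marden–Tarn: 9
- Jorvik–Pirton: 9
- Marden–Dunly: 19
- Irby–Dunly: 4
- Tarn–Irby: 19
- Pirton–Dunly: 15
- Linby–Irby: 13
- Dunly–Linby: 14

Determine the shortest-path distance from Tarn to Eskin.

Shortest distances from Tarn:
Tarn: 0
Marden: 9  (via Tarn)
Irby: 19  (via Tarn)
Jorvik: 20  (via Tarn)
Yarm: 23  (via Irby)
Dunly: 23  (via Irby)
Pirton: 29  (via Jorvik)
Linby: 32  (via Irby)
Eskin: 42  (via Dunly)
Shortest route: Tarn → Irby → Dunly → Eskin = 42 km.

42 km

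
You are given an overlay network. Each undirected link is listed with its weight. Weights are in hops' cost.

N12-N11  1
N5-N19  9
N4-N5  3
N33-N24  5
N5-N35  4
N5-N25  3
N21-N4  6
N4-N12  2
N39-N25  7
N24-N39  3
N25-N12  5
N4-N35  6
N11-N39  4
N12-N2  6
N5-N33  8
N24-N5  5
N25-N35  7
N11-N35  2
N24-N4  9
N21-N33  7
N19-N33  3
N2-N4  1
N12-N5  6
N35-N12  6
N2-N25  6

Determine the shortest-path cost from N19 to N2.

Settle nodes by increasing distance from N19:
N19: 0
N33: 3  (via N19)
N24: 8  (via N33)
N5: 9  (via N19)
N21: 10  (via N33)
N39: 11  (via N24)
N25: 12  (via N5)
N4: 12  (via N5)
N35: 13  (via N5)
N2: 13  (via N4)
Shortest route: N19–N5–N4–N2 = 13 hops' cost.

13 hops' cost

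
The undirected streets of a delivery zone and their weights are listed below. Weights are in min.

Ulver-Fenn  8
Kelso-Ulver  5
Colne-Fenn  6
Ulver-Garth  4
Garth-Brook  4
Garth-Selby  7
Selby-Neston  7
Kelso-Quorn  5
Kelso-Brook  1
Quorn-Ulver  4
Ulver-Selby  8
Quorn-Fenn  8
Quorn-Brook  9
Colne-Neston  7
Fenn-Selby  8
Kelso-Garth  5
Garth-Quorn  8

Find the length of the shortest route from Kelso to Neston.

19 min

Enumerating some paths:
Kelso → Garth → Selby → Neston: 5+7+7 = 19
Kelso → Ulver → Selby → Neston: 5+8+7 = 20
Kelso → Ulver → Garth → Selby → Neston: 5+4+7+7 = 23
The minimum is 19 min via Kelso → Garth → Selby → Neston.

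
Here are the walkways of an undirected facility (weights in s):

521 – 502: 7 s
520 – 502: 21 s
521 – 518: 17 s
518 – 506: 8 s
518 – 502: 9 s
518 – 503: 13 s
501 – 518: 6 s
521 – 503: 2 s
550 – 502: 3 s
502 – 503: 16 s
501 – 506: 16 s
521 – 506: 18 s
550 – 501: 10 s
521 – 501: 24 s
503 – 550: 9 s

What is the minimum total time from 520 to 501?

34 s

Compare a few routes:
520 → 502 → 518 → 501: 21+9+6 = 36
520 → 502 → 550 → 501: 21+3+10 = 34
520 → 502 → 521 → 503 → 518 → 501: 21+7+2+13+6 = 49
The minimum is 34 s via 520 → 502 → 550 → 501.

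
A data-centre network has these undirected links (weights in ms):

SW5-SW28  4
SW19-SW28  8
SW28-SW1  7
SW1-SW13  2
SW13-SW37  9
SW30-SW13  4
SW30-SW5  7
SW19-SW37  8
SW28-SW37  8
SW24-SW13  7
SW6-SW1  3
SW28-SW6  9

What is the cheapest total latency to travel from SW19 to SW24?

24 ms

Settle nodes by increasing distance from SW19:
SW19: 0
SW28: 8  (via SW19)
SW37: 8  (via SW19)
SW5: 12  (via SW28)
SW1: 15  (via SW28)
SW6: 17  (via SW28)
SW13: 17  (via SW37)
SW30: 19  (via SW5)
SW24: 24  (via SW13)
Shortest route: SW19–SW37–SW13–SW24 = 24 ms.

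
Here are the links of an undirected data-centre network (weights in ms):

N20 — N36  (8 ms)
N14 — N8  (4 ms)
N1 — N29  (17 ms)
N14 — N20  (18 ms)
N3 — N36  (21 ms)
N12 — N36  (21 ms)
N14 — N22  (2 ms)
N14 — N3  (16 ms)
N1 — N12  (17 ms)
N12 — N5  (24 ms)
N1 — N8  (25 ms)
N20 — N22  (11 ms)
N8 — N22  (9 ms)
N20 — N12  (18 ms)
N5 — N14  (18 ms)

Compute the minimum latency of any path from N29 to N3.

62 ms

Shortest distances from N29:
N29: 0
N1: 17  (via N29)
N12: 34  (via N1)
N8: 42  (via N1)
N14: 46  (via N8)
N22: 48  (via N14)
N20: 52  (via N12)
N36: 55  (via N12)
N5: 58  (via N12)
N3: 62  (via N14)
Shortest route: N29–N1–N8–N14–N3 = 62 ms.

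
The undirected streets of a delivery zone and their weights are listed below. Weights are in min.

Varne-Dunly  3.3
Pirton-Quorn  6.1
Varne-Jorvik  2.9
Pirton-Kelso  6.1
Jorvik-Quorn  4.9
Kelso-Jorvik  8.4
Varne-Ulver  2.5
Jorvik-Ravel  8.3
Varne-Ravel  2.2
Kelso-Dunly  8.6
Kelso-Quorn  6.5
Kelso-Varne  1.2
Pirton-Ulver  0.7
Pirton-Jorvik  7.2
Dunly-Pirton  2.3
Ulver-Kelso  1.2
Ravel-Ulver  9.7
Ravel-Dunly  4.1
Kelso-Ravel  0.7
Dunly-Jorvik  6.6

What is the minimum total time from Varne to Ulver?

Running Dijkstra from Varne:
Varne: 0
Kelso: 1.2  (via Varne)
Ravel: 1.9  (via Kelso)
Ulver: 2.4  (via Kelso)
Shortest route: Varne → Kelso → Ulver = 2.4 min.

2.4 min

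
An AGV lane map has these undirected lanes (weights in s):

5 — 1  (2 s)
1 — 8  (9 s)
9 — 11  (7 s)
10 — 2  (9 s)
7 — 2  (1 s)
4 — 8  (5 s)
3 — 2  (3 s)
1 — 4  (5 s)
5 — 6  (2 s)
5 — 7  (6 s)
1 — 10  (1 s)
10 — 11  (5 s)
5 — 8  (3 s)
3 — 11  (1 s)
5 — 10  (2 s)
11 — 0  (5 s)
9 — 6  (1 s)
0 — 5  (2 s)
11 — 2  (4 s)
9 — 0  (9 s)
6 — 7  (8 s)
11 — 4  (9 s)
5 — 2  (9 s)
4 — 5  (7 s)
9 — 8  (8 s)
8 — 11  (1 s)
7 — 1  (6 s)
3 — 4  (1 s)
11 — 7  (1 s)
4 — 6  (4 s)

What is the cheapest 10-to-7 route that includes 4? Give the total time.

Best 10 to 4: 10–1–4 costing 6
Best 4 to 7: 4–3–11–7 costing 3
Total via 4: 6 + 3 = 9 s.

9 s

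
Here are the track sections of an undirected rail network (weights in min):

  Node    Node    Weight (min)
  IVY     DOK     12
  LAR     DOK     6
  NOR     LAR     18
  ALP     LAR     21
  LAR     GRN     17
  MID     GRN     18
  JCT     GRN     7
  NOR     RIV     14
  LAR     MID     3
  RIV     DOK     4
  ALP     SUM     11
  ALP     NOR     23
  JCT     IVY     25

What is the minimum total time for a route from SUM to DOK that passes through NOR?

52 min

Shortest SUM→NOR: SUM → ALP → NOR = 34
Shortest NOR→DOK: NOR → RIV → DOK = 18
Total via NOR: 34 + 18 = 52 min.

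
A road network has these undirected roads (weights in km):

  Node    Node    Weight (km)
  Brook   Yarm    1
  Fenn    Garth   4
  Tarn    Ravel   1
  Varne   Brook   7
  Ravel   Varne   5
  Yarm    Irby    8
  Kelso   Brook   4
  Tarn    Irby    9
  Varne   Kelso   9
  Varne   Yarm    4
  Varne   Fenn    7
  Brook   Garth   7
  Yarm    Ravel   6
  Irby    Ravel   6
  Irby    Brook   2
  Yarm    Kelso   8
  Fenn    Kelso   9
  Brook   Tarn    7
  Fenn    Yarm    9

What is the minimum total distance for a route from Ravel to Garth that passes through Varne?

Best Ravel to Varne: Ravel → Varne costing 5
Best Varne to Garth: Varne → Fenn → Garth costing 11
Total via Varne: 5 + 11 = 16 km.

16 km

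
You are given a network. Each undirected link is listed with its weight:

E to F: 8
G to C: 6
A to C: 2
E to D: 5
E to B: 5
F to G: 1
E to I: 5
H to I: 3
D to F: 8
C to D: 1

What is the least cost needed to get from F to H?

Shortest distances from F:
F: 0
G: 1  (via F)
C: 7  (via G)
D: 8  (via F)
E: 8  (via F)
A: 9  (via C)
B: 13  (via E)
I: 13  (via E)
H: 16  (via I)
Shortest route: F–E–I–H = 16.

16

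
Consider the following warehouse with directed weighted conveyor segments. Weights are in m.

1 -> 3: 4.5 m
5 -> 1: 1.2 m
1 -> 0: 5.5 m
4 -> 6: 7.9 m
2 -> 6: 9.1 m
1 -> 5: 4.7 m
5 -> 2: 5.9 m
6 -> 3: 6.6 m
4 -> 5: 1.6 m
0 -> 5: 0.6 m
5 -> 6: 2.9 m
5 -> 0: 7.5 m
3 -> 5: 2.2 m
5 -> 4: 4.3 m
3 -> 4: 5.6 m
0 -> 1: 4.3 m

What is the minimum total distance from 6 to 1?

Compare a few routes:
6 - 3 - 4 - 5 - 1: 6.6+5.6+1.6+1.2 = 15
6 - 3 - 5 - 1: 6.6+2.2+1.2 = 10
Cheapest is 6 - 3 - 5 - 1 at 10 m.

10 m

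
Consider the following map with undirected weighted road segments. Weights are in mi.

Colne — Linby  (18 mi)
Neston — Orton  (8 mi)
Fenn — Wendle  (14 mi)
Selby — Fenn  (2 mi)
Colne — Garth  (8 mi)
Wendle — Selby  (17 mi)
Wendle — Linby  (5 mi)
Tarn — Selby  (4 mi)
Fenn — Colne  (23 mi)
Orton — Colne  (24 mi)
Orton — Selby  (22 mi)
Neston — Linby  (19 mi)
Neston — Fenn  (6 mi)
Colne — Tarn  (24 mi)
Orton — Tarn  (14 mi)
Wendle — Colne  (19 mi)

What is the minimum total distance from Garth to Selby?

Settle nodes by increasing distance from Garth:
Garth: 0
Colne: 8  (via Garth)
Linby: 26  (via Colne)
Wendle: 27  (via Colne)
Fenn: 31  (via Colne)
Orton: 32  (via Colne)
Tarn: 32  (via Colne)
Selby: 33  (via Fenn)
Shortest route: Garth → Colne → Fenn → Selby = 33 mi.

33 mi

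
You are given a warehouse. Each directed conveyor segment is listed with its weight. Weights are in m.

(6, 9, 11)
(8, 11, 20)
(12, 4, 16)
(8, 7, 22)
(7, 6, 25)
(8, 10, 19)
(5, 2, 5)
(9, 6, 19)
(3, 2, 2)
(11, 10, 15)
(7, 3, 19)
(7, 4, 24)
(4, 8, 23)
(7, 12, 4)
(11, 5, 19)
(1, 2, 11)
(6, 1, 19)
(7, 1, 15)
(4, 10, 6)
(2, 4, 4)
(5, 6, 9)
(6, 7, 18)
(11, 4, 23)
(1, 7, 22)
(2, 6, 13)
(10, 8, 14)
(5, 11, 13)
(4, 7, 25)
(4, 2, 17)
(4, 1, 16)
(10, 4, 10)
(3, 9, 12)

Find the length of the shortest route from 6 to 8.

54 m

Enumerating some paths:
6 → 7 → 12 → 4 → 10 → 8: 18+4+16+6+14 = 58
6 → 1 → 2 → 4 → 10 → 8: 19+11+4+6+14 = 54
6 → 1 → 2 → 4 → 8: 19+11+4+23 = 57
Cheapest is 6 → 1 → 2 → 4 → 10 → 8 at 54 m.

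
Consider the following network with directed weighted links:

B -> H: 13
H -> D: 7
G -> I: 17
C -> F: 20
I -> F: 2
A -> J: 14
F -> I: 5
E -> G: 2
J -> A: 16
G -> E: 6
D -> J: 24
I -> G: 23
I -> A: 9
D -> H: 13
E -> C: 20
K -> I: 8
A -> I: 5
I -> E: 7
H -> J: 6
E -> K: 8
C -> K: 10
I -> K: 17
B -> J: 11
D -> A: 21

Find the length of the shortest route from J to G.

Running Dijkstra from J:
J: 0
A: 16  (via J)
I: 21  (via A)
F: 23  (via I)
E: 28  (via I)
G: 30  (via E)
Shortest route: J → A → I → E → G = 30.

30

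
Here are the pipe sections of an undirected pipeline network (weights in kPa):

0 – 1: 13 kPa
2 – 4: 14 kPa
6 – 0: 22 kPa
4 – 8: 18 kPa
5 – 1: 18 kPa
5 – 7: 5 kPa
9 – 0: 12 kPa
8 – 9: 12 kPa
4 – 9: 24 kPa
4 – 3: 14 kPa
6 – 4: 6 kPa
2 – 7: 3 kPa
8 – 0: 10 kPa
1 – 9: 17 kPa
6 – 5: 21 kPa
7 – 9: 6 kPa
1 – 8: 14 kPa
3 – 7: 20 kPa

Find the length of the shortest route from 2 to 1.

26 kPa

Enumerating some paths:
2–7–9–8–0–1: 3+6+12+10+13 = 44
2–7–9–8–1: 3+6+12+14 = 35
2–7–9–0–1: 3+6+12+13 = 34
2–7–5–1: 3+5+18 = 26
The minimum is 26 kPa via 2–7–5–1.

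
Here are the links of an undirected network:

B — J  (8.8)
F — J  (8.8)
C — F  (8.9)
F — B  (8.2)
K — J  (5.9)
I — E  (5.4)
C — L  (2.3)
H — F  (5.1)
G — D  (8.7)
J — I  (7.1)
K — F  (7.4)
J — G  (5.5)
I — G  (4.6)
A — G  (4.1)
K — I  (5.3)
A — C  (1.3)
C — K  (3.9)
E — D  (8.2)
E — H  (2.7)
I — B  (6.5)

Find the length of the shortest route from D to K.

18

Enumerating some paths:
D → G → A → C → K: 8.7+4.1+1.3+3.9 = 18
D → G → I → K: 8.7+4.6+5.3 = 18.6
The minimum is 18 via D → G → A → C → K.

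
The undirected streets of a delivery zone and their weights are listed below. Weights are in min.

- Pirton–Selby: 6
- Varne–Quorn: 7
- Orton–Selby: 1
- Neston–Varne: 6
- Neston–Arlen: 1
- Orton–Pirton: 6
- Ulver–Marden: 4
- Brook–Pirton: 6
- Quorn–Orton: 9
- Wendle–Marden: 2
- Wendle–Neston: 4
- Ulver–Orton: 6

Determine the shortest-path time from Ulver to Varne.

16 min

Candidate routes:
Ulver–Marden–Wendle–Neston–Varne: 4+2+4+6 = 16
Ulver–Orton–Quorn–Varne: 6+9+7 = 22
The minimum is 16 min via Ulver–Marden–Wendle–Neston–Varne.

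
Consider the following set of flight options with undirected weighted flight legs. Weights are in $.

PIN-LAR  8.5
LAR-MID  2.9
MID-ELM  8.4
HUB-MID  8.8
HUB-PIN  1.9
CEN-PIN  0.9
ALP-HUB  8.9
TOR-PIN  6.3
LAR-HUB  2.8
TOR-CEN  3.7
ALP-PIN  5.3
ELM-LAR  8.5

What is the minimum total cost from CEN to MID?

$8.5

Settle nodes by increasing distance from CEN:
CEN: 0
PIN: 0.9  (via CEN)
HUB: 2.8  (via PIN)
TOR: 3.7  (via CEN)
LAR: 5.6  (via HUB)
ALP: 6.2  (via PIN)
MID: 8.5  (via LAR)
Shortest route: CEN–PIN–HUB–LAR–MID = $8.5.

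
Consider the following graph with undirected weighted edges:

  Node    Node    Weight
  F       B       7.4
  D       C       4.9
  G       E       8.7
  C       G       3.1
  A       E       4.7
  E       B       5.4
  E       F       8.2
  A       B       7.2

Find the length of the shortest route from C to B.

17.2

Enumerating some paths:
C → G → E → A → B: 3.1+8.7+4.7+7.2 = 23.7
C → G → E → B: 3.1+8.7+5.4 = 17.2
Cheapest is C → G → E → B at 17.2.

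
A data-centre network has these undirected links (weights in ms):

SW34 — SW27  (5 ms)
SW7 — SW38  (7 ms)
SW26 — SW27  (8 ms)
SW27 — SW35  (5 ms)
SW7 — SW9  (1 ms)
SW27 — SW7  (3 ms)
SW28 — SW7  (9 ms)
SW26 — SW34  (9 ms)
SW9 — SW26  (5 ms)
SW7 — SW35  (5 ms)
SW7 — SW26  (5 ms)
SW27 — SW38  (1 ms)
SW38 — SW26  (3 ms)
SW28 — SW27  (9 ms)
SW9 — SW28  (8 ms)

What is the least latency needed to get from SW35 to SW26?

Candidate routes:
SW35 - SW7 - SW9 - SW26: 5+1+5 = 11
SW35 - SW7 - SW26: 5+5 = 10
SW35 - SW27 - SW38 - SW26: 5+1+3 = 9
SW35 - SW7 - SW27 - SW38 - SW26: 5+3+1+3 = 12
Cheapest is SW35 - SW27 - SW38 - SW26 at 9 ms.

9 ms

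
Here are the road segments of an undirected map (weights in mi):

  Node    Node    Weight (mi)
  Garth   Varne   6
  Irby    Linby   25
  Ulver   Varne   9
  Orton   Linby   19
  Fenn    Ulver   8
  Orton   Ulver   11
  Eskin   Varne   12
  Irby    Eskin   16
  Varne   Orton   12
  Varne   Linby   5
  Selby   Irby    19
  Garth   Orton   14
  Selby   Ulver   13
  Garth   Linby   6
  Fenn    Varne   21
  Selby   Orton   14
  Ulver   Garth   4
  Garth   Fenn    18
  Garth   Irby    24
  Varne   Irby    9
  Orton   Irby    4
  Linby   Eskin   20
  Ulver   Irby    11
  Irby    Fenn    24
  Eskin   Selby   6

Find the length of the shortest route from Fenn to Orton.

Settle nodes by increasing distance from Fenn:
Fenn: 0
Ulver: 8  (via Fenn)
Garth: 12  (via Ulver)
Varne: 17  (via Ulver)
Linby: 18  (via Garth)
Irby: 19  (via Ulver)
Orton: 19  (via Ulver)
Shortest route: Fenn → Ulver → Orton = 19 mi.

19 mi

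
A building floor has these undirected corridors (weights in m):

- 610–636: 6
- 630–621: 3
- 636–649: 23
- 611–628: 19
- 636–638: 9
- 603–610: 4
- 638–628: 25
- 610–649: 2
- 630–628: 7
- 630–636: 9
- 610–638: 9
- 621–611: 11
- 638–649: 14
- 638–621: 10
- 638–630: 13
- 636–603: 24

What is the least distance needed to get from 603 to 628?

26 m

Compare a few routes:
603 - 610 - 636 - 630 - 628: 4+6+9+7 = 26
603 - 610 - 638 - 621 - 630 - 628: 4+9+10+3+7 = 33
603 - 610 - 638 - 628: 4+9+25 = 38
603 - 610 - 638 - 630 - 628: 4+9+13+7 = 33
The minimum is 26 m via 603 - 610 - 636 - 630 - 628.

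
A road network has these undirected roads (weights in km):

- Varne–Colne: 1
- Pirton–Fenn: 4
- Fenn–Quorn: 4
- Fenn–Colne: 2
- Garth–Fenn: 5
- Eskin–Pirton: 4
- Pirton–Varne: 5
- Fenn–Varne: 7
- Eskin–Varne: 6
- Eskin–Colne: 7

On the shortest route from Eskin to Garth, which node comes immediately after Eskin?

Pirton

Enumerating some paths:
Eskin → Varne → Colne → Fenn → Garth: 6+1+2+5 = 14
Eskin → Pirton → Fenn → Garth: 4+4+5 = 13
Cheapest is Eskin → Pirton → Fenn → Garth at 13 km.
So from Eskin the first move is to Pirton.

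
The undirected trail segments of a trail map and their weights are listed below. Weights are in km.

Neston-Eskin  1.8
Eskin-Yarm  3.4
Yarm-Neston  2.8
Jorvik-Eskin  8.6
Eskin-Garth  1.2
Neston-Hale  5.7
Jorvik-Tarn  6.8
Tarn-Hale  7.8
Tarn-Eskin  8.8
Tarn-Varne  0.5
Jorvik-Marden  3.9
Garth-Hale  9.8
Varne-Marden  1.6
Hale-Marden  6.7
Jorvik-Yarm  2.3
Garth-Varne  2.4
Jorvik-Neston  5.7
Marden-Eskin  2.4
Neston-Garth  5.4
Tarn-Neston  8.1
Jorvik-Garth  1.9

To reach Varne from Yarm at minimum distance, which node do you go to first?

Candidate routes:
Yarm → Eskin → Marden → Varne: 3.4+2.4+1.6 = 7.4
Yarm → Eskin → Garth → Varne: 3.4+1.2+2.4 = 7
Yarm → Jorvik → Garth → Varne: 2.3+1.9+2.4 = 6.6
Yarm → Jorvik → Marden → Varne: 2.3+3.9+1.6 = 7.8
Cheapest is Yarm → Jorvik → Garth → Varne at 6.6 km.
So from Yarm the first move is to Jorvik.

Jorvik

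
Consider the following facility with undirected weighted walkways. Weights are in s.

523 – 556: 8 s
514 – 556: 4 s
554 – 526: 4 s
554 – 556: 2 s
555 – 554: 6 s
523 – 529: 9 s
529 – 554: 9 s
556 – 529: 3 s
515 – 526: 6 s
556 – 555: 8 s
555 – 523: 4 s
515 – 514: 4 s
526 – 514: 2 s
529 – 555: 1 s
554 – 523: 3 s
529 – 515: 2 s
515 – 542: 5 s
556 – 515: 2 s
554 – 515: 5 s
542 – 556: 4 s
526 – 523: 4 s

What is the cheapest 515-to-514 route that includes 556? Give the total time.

Best 515 to 556: 515–556 costing 2
Best 556 to 514: 556–514 costing 4
Total via 556: 2 + 4 = 6 s.

6 s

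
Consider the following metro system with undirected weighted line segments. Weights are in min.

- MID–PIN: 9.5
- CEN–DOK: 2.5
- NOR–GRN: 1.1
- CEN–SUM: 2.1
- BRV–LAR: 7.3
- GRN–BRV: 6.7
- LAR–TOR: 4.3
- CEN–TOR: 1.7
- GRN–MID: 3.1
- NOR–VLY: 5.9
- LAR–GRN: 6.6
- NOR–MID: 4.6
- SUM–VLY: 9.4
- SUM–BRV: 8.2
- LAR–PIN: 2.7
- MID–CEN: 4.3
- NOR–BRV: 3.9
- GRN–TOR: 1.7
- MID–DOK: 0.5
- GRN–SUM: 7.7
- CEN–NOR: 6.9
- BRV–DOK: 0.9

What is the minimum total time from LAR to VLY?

Enumerating some paths:
LAR–GRN–NOR–VLY: 6.6+1.1+5.9 = 13.6
LAR–TOR–CEN–SUM–VLY: 4.3+1.7+2.1+9.4 = 17.5
LAR–BRV–NOR–VLY: 7.3+3.9+5.9 = 17.1
LAR–TOR–GRN–NOR–VLY: 4.3+1.7+1.1+5.9 = 13
Cheapest is LAR–TOR–GRN–NOR–VLY at 13 min.

13 min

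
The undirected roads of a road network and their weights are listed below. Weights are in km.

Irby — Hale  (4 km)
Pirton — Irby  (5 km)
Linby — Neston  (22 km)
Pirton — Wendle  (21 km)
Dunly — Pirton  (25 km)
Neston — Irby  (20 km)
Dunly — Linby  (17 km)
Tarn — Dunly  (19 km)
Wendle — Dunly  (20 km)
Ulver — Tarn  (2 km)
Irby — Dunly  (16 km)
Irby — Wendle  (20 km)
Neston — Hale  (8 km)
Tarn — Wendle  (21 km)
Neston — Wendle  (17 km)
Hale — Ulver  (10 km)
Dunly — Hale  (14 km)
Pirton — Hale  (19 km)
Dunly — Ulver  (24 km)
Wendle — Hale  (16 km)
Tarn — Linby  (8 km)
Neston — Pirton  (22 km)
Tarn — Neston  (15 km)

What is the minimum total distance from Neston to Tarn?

Settle nodes by increasing distance from Neston:
Neston: 0
Hale: 8  (via Neston)
Irby: 12  (via Hale)
Tarn: 15  (via Neston)
Shortest route: Neston → Tarn = 15 km.

15 km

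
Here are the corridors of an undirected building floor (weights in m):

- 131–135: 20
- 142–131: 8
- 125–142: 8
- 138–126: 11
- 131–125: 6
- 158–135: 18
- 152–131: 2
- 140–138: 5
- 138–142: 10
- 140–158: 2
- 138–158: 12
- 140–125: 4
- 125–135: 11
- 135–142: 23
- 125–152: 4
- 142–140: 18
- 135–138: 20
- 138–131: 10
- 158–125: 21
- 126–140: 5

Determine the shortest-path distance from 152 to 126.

Enumerating some paths:
152 → 131 → 138 → 140 → 126: 2+10+5+5 = 22
152 → 125 → 140 → 126: 4+4+5 = 13
152 → 131 → 125 → 140 → 126: 2+6+4+5 = 17
152 → 131 → 138 → 126: 2+10+11 = 23
Cheapest is 152 → 125 → 140 → 126 at 13 m.

13 m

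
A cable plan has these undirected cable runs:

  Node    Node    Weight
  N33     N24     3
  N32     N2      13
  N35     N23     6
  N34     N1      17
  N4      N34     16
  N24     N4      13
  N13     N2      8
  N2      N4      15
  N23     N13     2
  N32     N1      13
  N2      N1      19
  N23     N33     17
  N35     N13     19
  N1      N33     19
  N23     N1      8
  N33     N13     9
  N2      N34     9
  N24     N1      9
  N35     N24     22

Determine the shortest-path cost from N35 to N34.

Compare a few routes:
N35–N23–N13–N2–N34: 6+2+8+9 = 25
N35–N23–N1–N34: 6+8+17 = 31
N35–N13–N2–N34: 19+8+9 = 36
The minimum is 25 via N35–N23–N13–N2–N34.

25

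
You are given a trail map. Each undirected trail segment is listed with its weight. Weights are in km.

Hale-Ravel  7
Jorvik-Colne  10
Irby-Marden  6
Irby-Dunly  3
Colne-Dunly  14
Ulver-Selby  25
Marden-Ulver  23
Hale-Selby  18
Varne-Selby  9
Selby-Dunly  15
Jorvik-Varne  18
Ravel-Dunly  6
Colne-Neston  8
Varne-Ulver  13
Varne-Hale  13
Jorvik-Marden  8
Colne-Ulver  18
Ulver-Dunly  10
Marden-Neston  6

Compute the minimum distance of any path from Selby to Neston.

30 km

Candidate routes:
Selby–Dunly–Irby–Marden–Neston: 15+3+6+6 = 30
Selby–Dunly–Colne–Neston: 15+14+8 = 37
Cheapest is Selby–Dunly–Irby–Marden–Neston at 30 km.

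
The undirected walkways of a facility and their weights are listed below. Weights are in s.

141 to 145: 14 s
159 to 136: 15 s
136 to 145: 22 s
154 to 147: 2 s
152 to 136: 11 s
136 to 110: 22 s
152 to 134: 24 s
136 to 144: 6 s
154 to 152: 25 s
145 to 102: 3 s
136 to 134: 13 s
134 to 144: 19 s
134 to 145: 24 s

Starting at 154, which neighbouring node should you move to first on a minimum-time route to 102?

Enumerating some paths:
154 → 152 → 134 → 145 → 102: 25+24+24+3 = 76
154 → 152 → 136 → 134 → 145 → 102: 25+11+13+24+3 = 76
154 → 152 → 136 → 145 → 102: 25+11+22+3 = 61
154 → 152 → 134 → 136 → 145 → 102: 25+24+13+22+3 = 87
Cheapest is 154 → 152 → 136 → 145 → 102 at 61 s.
So from 154 the first move is to 152.

152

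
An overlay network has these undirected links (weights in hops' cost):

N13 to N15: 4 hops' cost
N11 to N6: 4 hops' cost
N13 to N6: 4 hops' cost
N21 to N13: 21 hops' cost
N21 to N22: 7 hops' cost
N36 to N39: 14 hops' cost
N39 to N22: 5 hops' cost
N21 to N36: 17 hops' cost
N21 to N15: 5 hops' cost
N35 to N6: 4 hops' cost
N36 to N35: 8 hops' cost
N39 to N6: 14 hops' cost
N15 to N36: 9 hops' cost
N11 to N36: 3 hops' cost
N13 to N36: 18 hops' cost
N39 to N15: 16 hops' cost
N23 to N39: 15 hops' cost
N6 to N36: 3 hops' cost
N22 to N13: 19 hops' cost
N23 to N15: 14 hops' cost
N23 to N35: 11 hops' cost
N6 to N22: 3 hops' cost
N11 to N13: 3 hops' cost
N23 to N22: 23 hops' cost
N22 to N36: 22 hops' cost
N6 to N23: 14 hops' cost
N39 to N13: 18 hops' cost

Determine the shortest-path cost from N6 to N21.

10 hops' cost

Compare a few routes:
N6 - N13 - N15 - N21: 4+4+5 = 13
N6 - N22 - N21: 3+7 = 10
Cheapest is N6 - N22 - N21 at 10 hops' cost.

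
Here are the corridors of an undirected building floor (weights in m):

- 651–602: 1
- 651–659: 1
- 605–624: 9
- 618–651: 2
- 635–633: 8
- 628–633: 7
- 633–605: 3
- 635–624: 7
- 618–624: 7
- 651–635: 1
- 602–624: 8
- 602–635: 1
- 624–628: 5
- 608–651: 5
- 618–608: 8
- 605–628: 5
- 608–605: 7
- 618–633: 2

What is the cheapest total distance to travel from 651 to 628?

Compare a few routes:
651 - 618 - 633 - 628: 2+2+7 = 11
651 - 635 - 624 - 628: 1+7+5 = 13
651 - 618 - 633 - 605 - 628: 2+2+3+5 = 12
The minimum is 11 m via 651 - 618 - 633 - 628.

11 m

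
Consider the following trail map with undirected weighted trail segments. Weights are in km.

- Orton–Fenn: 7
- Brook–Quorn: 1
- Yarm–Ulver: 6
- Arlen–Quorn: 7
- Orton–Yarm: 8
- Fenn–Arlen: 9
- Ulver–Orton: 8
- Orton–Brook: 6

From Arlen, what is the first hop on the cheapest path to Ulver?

Candidate routes:
Arlen - Quorn - Brook - Orton - Yarm - Ulver: 7+1+6+8+6 = 28
Arlen - Fenn - Orton - Ulver: 9+7+8 = 24
Arlen - Quorn - Brook - Orton - Ulver: 7+1+6+8 = 22
Cheapest is Arlen - Quorn - Brook - Orton - Ulver at 22 km.
So from Arlen the first move is to Quorn.

Quorn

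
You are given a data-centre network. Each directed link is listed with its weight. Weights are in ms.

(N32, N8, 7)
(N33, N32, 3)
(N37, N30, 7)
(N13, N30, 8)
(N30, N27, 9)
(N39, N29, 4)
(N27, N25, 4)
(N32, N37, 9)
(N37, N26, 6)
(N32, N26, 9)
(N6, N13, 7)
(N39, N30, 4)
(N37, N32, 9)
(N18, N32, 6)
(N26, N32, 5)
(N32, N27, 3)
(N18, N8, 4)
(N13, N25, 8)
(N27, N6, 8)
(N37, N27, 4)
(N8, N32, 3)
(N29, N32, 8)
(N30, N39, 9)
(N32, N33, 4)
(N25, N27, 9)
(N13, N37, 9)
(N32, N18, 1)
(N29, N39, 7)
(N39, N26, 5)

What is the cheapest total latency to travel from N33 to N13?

Compare a few routes:
N33 → N32 → N27 → N6 → N13: 3+3+8+7 = 21
N33 → N32 → N37 → N27 → N6 → N13: 3+9+4+8+7 = 31
Cheapest is N33 → N32 → N27 → N6 → N13 at 21 ms.

21 ms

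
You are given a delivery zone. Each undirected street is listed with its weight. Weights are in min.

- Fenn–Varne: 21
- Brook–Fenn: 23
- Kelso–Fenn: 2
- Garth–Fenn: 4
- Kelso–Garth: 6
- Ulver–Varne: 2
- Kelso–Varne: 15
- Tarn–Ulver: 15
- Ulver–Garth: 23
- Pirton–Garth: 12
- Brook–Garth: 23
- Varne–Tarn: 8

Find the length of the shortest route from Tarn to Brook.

Settle nodes by increasing distance from Tarn:
Tarn: 0
Varne: 8  (via Tarn)
Ulver: 10  (via Varne)
Kelso: 23  (via Varne)
Fenn: 25  (via Kelso)
Garth: 29  (via Kelso)
Pirton: 41  (via Garth)
Brook: 48  (via Fenn)
Shortest route: Tarn → Varne → Kelso → Fenn → Brook = 48 min.

48 min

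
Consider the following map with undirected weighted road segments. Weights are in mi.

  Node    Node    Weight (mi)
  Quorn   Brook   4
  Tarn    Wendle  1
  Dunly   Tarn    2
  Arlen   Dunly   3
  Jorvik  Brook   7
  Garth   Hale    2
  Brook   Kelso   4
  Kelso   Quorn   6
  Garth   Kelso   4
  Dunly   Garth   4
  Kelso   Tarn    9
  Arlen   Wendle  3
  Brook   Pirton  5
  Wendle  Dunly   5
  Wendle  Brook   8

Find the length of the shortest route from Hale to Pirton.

Candidate routes:
Hale - Garth - Kelso - Quorn - Brook - Pirton: 2+4+6+4+5 = 21
Hale - Garth - Kelso - Brook - Pirton: 2+4+4+5 = 15
Hale - Garth - Dunly - Tarn - Wendle - Brook - Pirton: 2+4+2+1+8+5 = 22
Cheapest is Hale - Garth - Kelso - Brook - Pirton at 15 mi.

15 mi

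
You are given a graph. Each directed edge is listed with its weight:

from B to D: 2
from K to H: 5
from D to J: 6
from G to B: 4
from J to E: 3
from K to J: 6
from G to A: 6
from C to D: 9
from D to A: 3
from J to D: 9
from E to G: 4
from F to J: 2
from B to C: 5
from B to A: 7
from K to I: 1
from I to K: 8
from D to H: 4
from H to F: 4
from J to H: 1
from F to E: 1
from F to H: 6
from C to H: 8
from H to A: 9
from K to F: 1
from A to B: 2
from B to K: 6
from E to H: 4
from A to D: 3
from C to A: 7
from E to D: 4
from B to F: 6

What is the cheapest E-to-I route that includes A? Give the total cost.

Shortest E→A: E → D → A = 7
Best A to I: A → B → K → I costing 9
Total via A: 7 + 9 = 16.

16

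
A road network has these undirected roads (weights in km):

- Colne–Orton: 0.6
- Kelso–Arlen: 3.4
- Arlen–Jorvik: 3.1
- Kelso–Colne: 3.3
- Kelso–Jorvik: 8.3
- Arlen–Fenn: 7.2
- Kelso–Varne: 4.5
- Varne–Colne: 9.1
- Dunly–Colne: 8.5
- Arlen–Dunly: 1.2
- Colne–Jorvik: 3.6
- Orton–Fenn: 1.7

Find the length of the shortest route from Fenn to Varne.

Compare a few routes:
Fenn–Orton–Colne–Varne: 1.7+0.6+9.1 = 11.4
Fenn–Orton–Colne–Kelso–Varne: 1.7+0.6+3.3+4.5 = 10.1
Cheapest is Fenn–Orton–Colne–Kelso–Varne at 10.1 km.

10.1 km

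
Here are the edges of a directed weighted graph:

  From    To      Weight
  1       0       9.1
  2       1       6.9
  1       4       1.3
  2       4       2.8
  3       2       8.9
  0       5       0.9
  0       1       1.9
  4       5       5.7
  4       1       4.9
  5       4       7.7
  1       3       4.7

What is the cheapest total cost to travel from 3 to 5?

17.4

Candidate routes:
3 → 2 → 1 → 4 → 5: 8.9+6.9+1.3+5.7 = 22.8
3 → 2 → 4 → 5: 8.9+2.8+5.7 = 17.4
Cheapest is 3 → 2 → 4 → 5 at 17.4.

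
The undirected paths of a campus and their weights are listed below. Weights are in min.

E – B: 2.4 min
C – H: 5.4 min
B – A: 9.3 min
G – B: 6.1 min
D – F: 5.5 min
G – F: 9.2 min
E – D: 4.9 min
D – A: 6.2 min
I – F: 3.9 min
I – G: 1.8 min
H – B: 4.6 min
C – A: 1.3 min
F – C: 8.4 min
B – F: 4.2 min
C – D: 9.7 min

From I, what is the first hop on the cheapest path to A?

F

Compare a few routes:
I - F - D - A: 3.9+5.5+6.2 = 15.6
I - F - C - A: 3.9+8.4+1.3 = 13.6
I - F - B - A: 3.9+4.2+9.3 = 17.4
I - G - B - A: 1.8+6.1+9.3 = 17.2
The minimum is 13.6 min via I - F - C - A.
So from I the first move is to F.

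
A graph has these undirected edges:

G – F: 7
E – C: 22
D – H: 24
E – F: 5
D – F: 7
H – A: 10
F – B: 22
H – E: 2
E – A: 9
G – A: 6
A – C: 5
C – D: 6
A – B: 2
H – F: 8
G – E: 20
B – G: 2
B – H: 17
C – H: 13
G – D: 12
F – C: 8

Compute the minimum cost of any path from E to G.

12

Compare a few routes:
E–A–G: 9+6 = 15
E–F–G: 5+7 = 12
E–H–A–B–G: 2+10+2+2 = 16
E–A–B–G: 9+2+2 = 13
Cheapest is E–F–G at 12.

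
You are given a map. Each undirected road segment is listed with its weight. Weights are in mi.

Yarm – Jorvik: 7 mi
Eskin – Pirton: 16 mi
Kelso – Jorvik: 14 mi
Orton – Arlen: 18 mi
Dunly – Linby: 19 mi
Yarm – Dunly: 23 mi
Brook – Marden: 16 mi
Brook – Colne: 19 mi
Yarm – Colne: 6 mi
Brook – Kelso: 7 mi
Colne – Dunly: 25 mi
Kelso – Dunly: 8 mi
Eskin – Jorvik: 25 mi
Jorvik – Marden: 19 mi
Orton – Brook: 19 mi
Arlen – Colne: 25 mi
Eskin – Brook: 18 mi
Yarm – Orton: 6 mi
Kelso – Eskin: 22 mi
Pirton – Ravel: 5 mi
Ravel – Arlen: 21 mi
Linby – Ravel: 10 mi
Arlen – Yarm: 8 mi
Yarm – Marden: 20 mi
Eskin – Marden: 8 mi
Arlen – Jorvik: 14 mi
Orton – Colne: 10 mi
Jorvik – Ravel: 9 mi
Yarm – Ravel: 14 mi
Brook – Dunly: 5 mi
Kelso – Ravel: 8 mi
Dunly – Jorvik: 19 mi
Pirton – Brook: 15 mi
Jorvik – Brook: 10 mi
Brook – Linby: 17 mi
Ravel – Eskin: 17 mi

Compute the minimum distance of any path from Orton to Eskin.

Enumerating some paths:
Orton–Brook–Eskin: 19+18 = 37
Orton–Yarm–Ravel–Eskin: 6+14+17 = 37
Orton–Yarm–Marden–Eskin: 6+20+8 = 34
Orton–Yarm–Jorvik–Eskin: 6+7+25 = 38
The minimum is 34 mi via Orton–Yarm–Marden–Eskin.

34 mi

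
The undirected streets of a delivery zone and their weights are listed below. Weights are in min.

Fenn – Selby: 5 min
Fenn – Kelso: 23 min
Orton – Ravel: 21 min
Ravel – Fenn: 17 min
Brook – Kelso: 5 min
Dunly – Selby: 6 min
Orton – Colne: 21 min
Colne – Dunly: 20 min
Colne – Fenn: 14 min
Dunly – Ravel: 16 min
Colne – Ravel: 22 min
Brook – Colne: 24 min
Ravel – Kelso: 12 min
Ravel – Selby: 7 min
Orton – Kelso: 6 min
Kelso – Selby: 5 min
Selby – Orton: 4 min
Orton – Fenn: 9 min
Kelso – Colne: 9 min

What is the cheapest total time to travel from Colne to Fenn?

14 min

Candidate routes:
Colne–Kelso–Orton–Fenn: 9+6+9 = 24
Colne–Fenn: 14 = 14
Colne–Kelso–Selby–Fenn: 9+5+5 = 19
Cheapest is Colne–Fenn at 14 min.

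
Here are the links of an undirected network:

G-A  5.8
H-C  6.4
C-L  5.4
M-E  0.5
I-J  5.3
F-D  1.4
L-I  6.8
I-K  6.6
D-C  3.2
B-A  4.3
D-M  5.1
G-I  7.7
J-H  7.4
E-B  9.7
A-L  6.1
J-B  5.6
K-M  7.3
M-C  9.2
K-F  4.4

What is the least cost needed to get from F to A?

Running Dijkstra from F:
F: 0
D: 1.4  (via F)
K: 4.4  (via F)
C: 4.6  (via D)
M: 6.5  (via D)
E: 7  (via M)
L: 10  (via C)
H: 11  (via C)
I: 11  (via K)
A: 16.1  (via L)
Shortest route: F–D–C–L–A = 16.1.

16.1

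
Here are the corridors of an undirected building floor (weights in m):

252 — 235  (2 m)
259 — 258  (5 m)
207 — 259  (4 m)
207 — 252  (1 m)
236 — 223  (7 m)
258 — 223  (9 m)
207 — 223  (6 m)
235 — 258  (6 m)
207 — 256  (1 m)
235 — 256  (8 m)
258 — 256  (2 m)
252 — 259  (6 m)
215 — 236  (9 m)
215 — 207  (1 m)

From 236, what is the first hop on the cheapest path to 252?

215

Compare a few routes:
236–215–207–259–252: 9+1+4+6 = 20
236–215–207–252: 9+1+1 = 11
236–223–207–252: 7+6+1 = 14
Cheapest is 236–215–207–252 at 11 m.
So from 236 the first move is to 215.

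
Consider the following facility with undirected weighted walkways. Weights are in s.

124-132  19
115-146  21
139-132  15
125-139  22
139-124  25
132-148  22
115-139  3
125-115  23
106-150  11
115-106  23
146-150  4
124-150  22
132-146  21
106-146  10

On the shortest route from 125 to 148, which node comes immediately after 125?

139

Candidate routes:
125–139–132–148: 22+15+22 = 59
125–115–139–132–148: 23+3+15+22 = 63
The minimum is 59 s via 125–139–132–148.
So from 125 the first move is to 139.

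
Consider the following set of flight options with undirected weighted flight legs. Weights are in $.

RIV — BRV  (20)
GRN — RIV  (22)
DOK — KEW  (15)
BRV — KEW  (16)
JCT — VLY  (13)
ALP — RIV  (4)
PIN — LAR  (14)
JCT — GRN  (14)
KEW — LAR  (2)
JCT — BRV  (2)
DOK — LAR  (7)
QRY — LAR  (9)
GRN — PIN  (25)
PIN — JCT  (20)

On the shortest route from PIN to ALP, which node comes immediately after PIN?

Compare a few routes:
PIN–GRN–RIV–ALP: 25+22+4 = 51
PIN–JCT–BRV–RIV–ALP: 20+2+20+4 = 46
The minimum is $46 via PIN–JCT–BRV–RIV–ALP.
So from PIN the first move is to JCT.

JCT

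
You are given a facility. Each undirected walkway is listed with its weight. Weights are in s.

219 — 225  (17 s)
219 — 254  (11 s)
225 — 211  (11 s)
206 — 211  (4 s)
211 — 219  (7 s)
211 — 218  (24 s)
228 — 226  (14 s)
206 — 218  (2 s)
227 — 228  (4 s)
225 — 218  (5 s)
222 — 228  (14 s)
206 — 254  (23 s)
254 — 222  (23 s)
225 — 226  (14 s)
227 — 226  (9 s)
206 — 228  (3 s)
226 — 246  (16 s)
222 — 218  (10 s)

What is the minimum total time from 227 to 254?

29 s

Running Dijkstra from 227:
227: 0
228: 4  (via 227)
206: 7  (via 228)
226: 9  (via 227)
218: 9  (via 206)
211: 11  (via 206)
225: 14  (via 218)
219: 18  (via 211)
222: 18  (via 228)
246: 25  (via 226)
254: 29  (via 219)
Shortest route: 227–228–206–211–219–254 = 29 s.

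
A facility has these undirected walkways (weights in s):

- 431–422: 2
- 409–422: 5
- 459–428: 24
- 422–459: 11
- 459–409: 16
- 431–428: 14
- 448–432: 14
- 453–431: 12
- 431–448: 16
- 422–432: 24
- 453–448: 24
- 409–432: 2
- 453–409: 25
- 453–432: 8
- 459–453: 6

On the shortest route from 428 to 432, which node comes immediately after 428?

431

Enumerating some paths:
428 → 459 → 453 → 432: 24+6+8 = 38
428 → 431 → 453 → 432: 14+12+8 = 34
428 → 431 → 422 → 432: 14+2+24 = 40
428 → 431 → 422 → 409 → 432: 14+2+5+2 = 23
Cheapest is 428 → 431 → 422 → 409 → 432 at 23 s.
So from 428 the first move is to 431.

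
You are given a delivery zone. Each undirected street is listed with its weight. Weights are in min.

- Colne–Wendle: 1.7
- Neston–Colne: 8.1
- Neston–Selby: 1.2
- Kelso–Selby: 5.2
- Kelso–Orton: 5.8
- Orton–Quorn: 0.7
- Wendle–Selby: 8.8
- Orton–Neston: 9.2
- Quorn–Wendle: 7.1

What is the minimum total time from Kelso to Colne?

Enumerating some paths:
Kelso → Selby → Wendle → Colne: 5.2+8.8+1.7 = 15.7
Kelso → Orton → Quorn → Wendle → Colne: 5.8+0.7+7.1+1.7 = 15.3
Kelso → Selby → Neston → Colne: 5.2+1.2+8.1 = 14.5
Cheapest is Kelso → Selby → Neston → Colne at 14.5 min.

14.5 min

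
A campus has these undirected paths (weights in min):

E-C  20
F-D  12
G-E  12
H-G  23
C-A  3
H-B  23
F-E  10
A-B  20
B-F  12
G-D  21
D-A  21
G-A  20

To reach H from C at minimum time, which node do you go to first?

Compare a few routes:
C - E - F - B - H: 20+10+12+23 = 65
C - A - B - H: 3+20+23 = 46
C - A - D - G - H: 3+21+21+23 = 68
C - E - G - H: 20+12+23 = 55
The minimum is 46 min via C - A - B - H.
So from C the first move is to A.

A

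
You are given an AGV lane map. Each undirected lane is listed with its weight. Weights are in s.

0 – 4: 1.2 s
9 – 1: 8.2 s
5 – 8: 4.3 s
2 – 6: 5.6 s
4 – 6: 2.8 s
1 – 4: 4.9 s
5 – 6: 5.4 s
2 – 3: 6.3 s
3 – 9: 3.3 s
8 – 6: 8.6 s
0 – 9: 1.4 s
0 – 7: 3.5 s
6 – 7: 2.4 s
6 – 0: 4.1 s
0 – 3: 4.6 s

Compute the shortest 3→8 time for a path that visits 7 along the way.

19.1 s

Best 3 to 7: 3 → 0 → 7 costing 8.1
Shortest 7→8: 7 → 6 → 8 = 11
Total via 7: 8.1 + 11 = 19.1 s.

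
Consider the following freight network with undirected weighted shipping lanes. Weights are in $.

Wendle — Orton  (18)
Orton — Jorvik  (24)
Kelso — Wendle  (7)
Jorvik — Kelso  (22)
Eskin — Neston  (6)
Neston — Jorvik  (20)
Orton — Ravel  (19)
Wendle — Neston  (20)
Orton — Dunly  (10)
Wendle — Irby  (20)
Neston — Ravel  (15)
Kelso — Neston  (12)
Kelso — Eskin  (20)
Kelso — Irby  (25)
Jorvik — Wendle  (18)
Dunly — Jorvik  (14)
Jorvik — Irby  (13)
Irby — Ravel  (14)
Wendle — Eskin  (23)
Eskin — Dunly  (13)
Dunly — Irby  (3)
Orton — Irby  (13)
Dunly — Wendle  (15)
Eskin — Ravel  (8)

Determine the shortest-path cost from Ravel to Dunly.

Candidate routes:
Ravel–Irby–Dunly: 14+3 = 17
Ravel–Eskin–Dunly: 8+13 = 21
The minimum is $17 via Ravel–Irby–Dunly.

$17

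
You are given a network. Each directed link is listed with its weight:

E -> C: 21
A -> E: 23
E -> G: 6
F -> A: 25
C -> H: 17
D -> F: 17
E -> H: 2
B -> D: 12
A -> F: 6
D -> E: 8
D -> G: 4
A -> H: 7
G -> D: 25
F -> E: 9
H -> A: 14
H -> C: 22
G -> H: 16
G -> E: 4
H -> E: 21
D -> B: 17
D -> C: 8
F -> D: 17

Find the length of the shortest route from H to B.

54

Candidate routes:
H–A–F–D–B: 14+6+17+17 = 54
H–E–G–D–B: 21+6+25+17 = 69
H–A–F–E–G–D–B: 14+6+9+6+25+17 = 77
H–A–E–G–D–B: 14+23+6+25+17 = 85
Cheapest is H–A–F–D–B at 54.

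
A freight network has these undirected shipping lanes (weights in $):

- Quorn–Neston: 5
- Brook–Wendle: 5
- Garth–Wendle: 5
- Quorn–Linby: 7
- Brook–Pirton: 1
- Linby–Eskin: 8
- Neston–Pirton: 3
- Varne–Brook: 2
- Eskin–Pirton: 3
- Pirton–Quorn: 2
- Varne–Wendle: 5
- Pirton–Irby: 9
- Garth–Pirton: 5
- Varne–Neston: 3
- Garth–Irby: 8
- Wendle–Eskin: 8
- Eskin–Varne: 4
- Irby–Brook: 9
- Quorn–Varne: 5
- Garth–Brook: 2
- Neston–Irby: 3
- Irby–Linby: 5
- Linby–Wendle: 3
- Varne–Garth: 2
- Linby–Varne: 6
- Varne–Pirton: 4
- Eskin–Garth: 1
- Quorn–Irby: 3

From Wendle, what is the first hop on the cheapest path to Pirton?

Brook

Enumerating some paths:
Wendle–Garth–Eskin–Pirton: 5+1+3 = 9
Wendle–Brook–Pirton: 5+1 = 6
Wendle–Varne–Brook–Pirton: 5+2+1 = 8
Wendle–Garth–Brook–Pirton: 5+2+1 = 8
Cheapest is Wendle–Brook–Pirton at $6.
So from Wendle the first move is to Brook.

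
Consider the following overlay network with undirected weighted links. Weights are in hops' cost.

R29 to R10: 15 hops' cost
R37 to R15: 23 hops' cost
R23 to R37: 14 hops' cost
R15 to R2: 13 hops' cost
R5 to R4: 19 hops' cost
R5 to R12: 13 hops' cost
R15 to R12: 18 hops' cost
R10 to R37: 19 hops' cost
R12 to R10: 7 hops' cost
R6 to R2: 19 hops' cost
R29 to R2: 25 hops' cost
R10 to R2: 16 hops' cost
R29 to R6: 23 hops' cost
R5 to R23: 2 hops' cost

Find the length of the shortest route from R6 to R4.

74 hops' cost

Shortest distances from R6:
R6: 0
R2: 19  (via R6)
R29: 23  (via R6)
R15: 32  (via R2)
R10: 35  (via R2)
R12: 42  (via R10)
R37: 54  (via R10)
R5: 55  (via R12)
R23: 57  (via R5)
R4: 74  (via R5)
Shortest route: R6 → R2 → R10 → R12 → R5 → R4 = 74 hops' cost.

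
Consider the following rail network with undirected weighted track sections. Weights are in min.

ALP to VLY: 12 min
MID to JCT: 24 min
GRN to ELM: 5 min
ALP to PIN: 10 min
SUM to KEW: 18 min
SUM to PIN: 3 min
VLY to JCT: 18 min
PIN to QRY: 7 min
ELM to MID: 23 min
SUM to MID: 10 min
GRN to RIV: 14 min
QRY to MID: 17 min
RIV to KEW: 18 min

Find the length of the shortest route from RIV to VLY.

61 min

Settle nodes by increasing distance from RIV:
RIV: 0
GRN: 14  (via RIV)
KEW: 18  (via RIV)
ELM: 19  (via GRN)
SUM: 36  (via KEW)
PIN: 39  (via SUM)
MID: 42  (via ELM)
QRY: 46  (via PIN)
ALP: 49  (via PIN)
VLY: 61  (via ALP)
Shortest route: RIV → KEW → SUM → PIN → ALP → VLY = 61 min.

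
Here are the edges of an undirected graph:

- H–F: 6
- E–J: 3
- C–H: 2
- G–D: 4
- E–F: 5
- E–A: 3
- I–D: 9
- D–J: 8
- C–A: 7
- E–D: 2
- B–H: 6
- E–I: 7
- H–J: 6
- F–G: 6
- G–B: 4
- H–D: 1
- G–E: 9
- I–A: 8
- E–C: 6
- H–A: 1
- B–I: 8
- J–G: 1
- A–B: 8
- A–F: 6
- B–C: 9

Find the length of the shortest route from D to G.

4

Settle nodes by increasing distance from D:
D: 0
H: 1  (via D)
A: 2  (via H)
E: 2  (via D)
C: 3  (via H)
G: 4  (via D)
Shortest route: D → G = 4.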